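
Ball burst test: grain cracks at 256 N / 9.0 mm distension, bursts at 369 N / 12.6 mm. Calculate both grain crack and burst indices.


Crack index = 28.4 N/mm
Burst index = 29.3 N/mm


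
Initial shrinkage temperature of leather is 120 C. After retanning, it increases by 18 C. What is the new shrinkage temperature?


New Ts = 120 + 18 = 138 C


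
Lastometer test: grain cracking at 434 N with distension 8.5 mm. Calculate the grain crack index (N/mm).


Grain crack index = force / distension
Index = 434 / 8.5 = 51.1 N/mm


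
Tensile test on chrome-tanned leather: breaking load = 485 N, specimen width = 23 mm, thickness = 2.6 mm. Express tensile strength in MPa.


Cross-section = 23 x 2.6 = 59.8 mm^2
TS = 485 / 59.8 = 8.11 MPa
(1 N/mm^2 = 1 MPa)


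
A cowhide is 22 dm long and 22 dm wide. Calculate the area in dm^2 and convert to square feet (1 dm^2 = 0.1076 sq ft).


484 dm^2
52.08 sq ft

Area = 22 x 22 = 484 dm^2
Conversion: 484 x 0.1076 = 52.08 sq ft


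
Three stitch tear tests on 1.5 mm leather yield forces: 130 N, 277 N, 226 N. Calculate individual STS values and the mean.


STS1 = 130 / 1.5 = 86.7 N/mm
STS2 = 277 / 1.5 = 184.7 N/mm
STS3 = 226 / 1.5 = 150.7 N/mm
Mean = (86.7 + 184.7 + 150.7) / 3 = 140.7 N/mm


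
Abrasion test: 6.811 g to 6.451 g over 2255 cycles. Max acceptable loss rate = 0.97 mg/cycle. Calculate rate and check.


Loss = 6.811 - 6.451 = 0.360 g
Rate = 0.360 g / 2255 cycles x 1000 = 0.160 mg/cycle
Max = 0.97 mg/cycle
Passes: Yes


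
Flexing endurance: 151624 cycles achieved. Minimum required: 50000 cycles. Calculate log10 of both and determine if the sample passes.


Achieved: log10 = 5.18
Required: log10 = 4.70
Passes: Yes

log10(151624) = 5.18
log10(50000) = 4.70
Passes: Yes


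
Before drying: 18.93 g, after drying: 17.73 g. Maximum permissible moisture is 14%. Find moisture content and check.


Moisture content = 6.3%
Acceptable: Yes

MC = (18.93 - 17.73) / 18.93 x 100 = 6.3%
Maximum: 14%
Acceptable: Yes


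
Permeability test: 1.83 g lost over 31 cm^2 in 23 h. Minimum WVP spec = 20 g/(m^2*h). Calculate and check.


WVP = 25.67 g/(m^2*h)
Meets specification: Yes

WVP = 1.83 / (31 x 23) x 10000 = 25.67 g/(m^2*h)
Minimum: 20 g/(m^2*h)
Meets spec: Yes


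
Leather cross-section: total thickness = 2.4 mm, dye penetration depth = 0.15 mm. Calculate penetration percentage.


Penetration% = 0.15 / 2.4 x 100
Penetration = 6.3%


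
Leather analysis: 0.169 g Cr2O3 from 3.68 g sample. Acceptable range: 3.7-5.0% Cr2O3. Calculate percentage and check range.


Cr2O3% = 0.169 / 3.68 x 100 = 4.59%
Acceptable range: 3.7 to 5.0%
Within range: Yes


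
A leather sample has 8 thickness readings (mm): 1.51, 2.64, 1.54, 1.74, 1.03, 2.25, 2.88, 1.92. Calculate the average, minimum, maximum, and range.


Sum = 15.51
Average = 15.51 / 8 = 1.94 mm
Minimum = 1.03 mm
Maximum = 2.88 mm
Range = 2.88 - 1.03 = 1.85 mm


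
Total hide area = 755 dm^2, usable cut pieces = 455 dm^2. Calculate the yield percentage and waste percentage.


Yield = 60.3%
Waste = 39.7%

Yield = 455 / 755 x 100 = 60.3%
Waste = 755 - 455 = 300 dm^2
Waste% = 100 - 60.3 = 39.7%


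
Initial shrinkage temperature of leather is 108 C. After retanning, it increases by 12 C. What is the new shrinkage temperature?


120 C


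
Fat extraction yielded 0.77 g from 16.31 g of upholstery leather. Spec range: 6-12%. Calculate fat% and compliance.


Fat content = 4.7%
Compliant: No

Fat% = 0.77 / 16.31 x 100 = 4.7%
Spec range: 6-12%
Compliant: No


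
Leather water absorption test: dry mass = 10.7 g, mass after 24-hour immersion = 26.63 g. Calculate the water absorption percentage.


148.9%

Water absorbed = 26.63 - 10.7 = 15.93 g
WA% = 15.93 / 10.7 x 100 = 148.9%


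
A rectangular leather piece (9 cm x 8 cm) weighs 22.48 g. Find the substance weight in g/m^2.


3122.2 g/m^2


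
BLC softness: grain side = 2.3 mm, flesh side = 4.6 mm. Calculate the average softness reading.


Average = (2.3 + 4.6) / 2
Average = 3.45 mm


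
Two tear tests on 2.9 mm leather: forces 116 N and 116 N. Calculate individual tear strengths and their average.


Tear 1 = 116 / 2.9 = 40.0 N/mm
Tear 2 = 116 / 2.9 = 40.0 N/mm
Average = (40.0 + 40.0) / 2 = 40.0 N/mm


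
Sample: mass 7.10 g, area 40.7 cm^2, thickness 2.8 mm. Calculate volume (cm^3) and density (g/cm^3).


Thickness in cm = 2.8 / 10 = 0.28 cm
Volume = 40.7 x 0.28 = 11.396 cm^3
Density = 7.10 / 11.396 = 0.623 g/cm^3


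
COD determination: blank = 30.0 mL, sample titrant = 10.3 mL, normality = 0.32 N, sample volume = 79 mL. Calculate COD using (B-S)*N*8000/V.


COD = (30.0 - 10.3) x 0.32 x 8000 / 79
COD = 19.7 x 0.32 x 8000 / 79
COD = 638.4 mg/L


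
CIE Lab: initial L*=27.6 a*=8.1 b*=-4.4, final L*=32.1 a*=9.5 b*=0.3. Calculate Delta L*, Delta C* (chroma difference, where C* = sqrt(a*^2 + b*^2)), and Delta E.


Delta L* = 4.5
Delta C* = 0.29
Delta E = 6.66

Delta L* = 32.1 - 27.6 = 4.5
C1* = sqrt((8.1)^2 + (-4.4)^2) = 9.218
C2* = sqrt((9.5)^2 + (0.3)^2) = 9.505
Delta C* = 9.505 - 9.218 = 0.29
Delta E = sqrt((4.5)^2 + (1.4)^2 + (4.7)^2) = 6.66


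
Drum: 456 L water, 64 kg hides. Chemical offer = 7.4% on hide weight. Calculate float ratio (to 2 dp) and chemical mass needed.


Float ratio = 456 / 64 = 7.13
Chemical = 64 x 7.4 / 100 = 4.736 kg


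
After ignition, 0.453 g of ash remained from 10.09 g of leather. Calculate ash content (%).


Ash% = 0.453 / 10.09 x 100
Ash% = 4.49%


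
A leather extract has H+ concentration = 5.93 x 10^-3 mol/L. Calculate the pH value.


pH = -log10[H+]
pH = -log10(5.93 x 10^-3) = 2.23


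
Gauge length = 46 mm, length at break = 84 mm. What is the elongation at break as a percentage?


82.6%

Extension = 84 - 46 = 38 mm
Elongation = 38 / 46 x 100 = 82.6%


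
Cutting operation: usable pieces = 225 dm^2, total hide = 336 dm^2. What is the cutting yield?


Yield = usable / total x 100
Yield = 225 / 336 x 100 = 67.0%


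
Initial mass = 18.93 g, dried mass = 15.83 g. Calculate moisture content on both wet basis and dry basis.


Moisture lost = 18.93 - 15.83 = 3.10 g
Wet basis MC = 3.10 / 18.93 x 100 = 16.4%
Dry basis MC = 3.10 / 15.83 x 100 = 19.6%


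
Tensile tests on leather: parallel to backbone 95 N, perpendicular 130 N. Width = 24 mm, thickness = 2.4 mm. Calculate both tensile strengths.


Area = 24 x 2.4 = 57.6 mm^2
TS (parallel) = 95 / 57.6 = 1.65 N/mm^2
TS (perpendicular) = 130 / 57.6 = 2.26 N/mm^2


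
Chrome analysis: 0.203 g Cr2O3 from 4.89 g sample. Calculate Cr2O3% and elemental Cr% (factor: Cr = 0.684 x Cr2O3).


Cr2O3 = 4.15%
Cr = 2.84%


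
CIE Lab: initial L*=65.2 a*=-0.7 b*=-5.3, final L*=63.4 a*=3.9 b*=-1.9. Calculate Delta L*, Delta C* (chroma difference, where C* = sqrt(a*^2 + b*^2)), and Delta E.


Delta L* = 63.4 - 65.2 = -1.8
C1* = sqrt((-0.7)^2 + (-5.3)^2) = 5.346
C2* = sqrt((3.9)^2 + (-1.9)^2) = 4.338
Delta C* = 4.338 - 5.346 = -1.01
Delta E = sqrt((-1.8)^2 + (4.6)^2 + (3.4)^2) = 6.00


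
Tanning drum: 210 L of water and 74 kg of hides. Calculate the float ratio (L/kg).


Float ratio = water / hide weight
Ratio = 210 / 74 = 2.8


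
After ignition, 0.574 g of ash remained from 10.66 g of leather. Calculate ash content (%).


5.38%

Ash% = 0.574 / 10.66 x 100
Ash% = 5.38%


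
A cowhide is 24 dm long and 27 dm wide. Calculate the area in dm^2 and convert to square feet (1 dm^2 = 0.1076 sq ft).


648 dm^2
69.72 sq ft


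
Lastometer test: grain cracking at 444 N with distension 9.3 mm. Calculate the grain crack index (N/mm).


47.7 N/mm

Grain crack index = force / distension
Index = 444 / 9.3 = 47.7 N/mm


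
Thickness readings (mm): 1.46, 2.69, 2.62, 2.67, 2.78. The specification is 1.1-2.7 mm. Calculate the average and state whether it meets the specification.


Average = 2.44 mm
Within specification: Yes

Sum = 12.22
Average = 12.22 / 5 = 2.44 mm
Specification range: 1.1 to 2.7 mm
Within spec: Yes


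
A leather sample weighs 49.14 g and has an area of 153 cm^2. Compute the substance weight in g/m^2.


3211.8 g/m^2


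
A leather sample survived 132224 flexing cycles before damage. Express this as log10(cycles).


5.12


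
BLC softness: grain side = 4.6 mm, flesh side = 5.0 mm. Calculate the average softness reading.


4.80 mm


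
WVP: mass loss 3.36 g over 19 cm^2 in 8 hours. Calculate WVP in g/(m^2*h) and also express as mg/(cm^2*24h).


WVP = 221.05 g/(m^2*h)
Daily rate = 530.53 mg/(cm^2*24h)

WVP = 3.36 / (19 x 8) x 10000 = 221.05 g/(m^2*h)
Mass loss in mg = 3.36 x 1000 = 3360 mg
Per cm^2 per 24h in mg: 3360 x 24 / (19 x 8) = 80640 / 152 = 530.53 mg/(cm^2*24h)


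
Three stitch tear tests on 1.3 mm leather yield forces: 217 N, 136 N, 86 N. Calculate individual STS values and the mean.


STS1 = 217 / 1.3 = 166.9 N/mm
STS2 = 136 / 1.3 = 104.6 N/mm
STS3 = 86 / 1.3 = 66.2 N/mm
Mean = (166.9 + 104.6 + 66.2) / 3 = 112.6 N/mm


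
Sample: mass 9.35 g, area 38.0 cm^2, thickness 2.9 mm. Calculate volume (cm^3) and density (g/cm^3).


Thickness in cm = 2.9 / 10 = 0.29 cm
Volume = 38.0 x 0.29 = 11.020 cm^3
Density = 9.35 / 11.020 = 0.848 g/cm^3


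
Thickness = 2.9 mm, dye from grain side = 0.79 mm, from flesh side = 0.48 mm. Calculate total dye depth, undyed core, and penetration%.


Total dyed = 0.79 + 0.48 = 1.27 mm
Undyed core = 2.9 - 1.27 = 1.63 mm
Penetration = 1.27 / 2.9 x 100 = 43.8%


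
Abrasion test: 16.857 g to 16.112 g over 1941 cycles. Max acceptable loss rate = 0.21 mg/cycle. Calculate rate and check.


Loss = 16.857 - 16.112 = 0.745 g
Rate = 0.745 g / 1941 cycles x 1000 = 0.384 mg/cycle
Max = 0.21 mg/cycle
Passes: No


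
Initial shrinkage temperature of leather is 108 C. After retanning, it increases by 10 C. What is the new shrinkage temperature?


New Ts = 108 + 10 = 118 C


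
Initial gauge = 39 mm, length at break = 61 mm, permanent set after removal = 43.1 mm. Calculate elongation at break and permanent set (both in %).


Elongation at break = (61 - 39) / 39 x 100 = 56.4%
Permanent set = (43.1 - 39) / 39 x 100 = 10.5%


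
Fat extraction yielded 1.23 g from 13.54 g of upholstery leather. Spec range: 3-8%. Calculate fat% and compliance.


Fat content = 9.1%
Compliant: No


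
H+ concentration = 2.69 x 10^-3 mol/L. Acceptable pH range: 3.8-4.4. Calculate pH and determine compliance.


pH = -log10(2.69 x 10^-3) = 2.57
Range: 3.8 to 4.4
Compliant: No


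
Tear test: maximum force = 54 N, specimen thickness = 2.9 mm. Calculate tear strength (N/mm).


18.6 N/mm


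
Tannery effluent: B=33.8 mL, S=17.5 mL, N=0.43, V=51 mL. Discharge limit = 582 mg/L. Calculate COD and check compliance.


COD = 1099.5 mg/L
Compliant: No

COD = (33.8 - 17.5) x 0.43 x 8000 / 51 = 1099.5 mg/L
Limit: 582 mg/L
Compliant: No


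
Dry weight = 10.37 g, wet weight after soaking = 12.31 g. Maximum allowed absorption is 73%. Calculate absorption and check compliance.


WA = (12.31 - 10.37) / 10.37 x 100 = 18.7%
Maximum allowed: 73%
Compliant: Yes


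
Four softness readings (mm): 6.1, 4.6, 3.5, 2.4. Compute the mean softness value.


Sum = 6.1 + 4.6 + 3.5 + 2.4
Mean = 16.6 / 4 = 4.15 mm


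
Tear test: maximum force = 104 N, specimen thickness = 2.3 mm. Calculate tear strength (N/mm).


45.2 N/mm

Tear strength = force / thickness
Tear = 104 / 2.3 = 45.2 N/mm


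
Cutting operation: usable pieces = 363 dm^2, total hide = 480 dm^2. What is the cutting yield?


Yield = usable / total x 100
Yield = 363 / 480 x 100 = 75.6%


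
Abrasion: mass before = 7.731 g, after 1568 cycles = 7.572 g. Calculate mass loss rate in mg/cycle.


Mass loss = 7.731 - 7.572 = 0.159 g
Rate = 0.159 / 1568 x 1000 = 0.101 mg/cycle


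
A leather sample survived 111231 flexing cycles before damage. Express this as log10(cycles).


log10(111231) = 5.05


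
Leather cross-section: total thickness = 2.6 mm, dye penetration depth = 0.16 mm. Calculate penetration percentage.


6.2%


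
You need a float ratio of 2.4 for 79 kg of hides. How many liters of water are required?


Water = hide weight x target ratio
Water = 79 x 2.4 = 189.6 L


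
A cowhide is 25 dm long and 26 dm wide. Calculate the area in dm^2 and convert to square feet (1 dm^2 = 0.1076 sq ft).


650 dm^2
69.94 sq ft

Area = 25 x 26 = 650 dm^2
Conversion: 650 x 0.1076 = 69.94 sq ft


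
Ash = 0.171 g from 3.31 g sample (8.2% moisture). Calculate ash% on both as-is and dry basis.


As-is ash% = 0.171 / 3.31 x 100 = 5.17%
Dry mass = 3.31 x (100 - 8.2) / 100 = 3.03858 g
Dry-basis ash% = 0.171 / 3.03858 x 100 = 5.63%


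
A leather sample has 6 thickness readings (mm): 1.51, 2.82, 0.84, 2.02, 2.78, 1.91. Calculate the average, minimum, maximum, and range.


Average = 1.98 mm
Min = 0.84 mm
Max = 2.82 mm
Range = 1.98 mm

Sum = 11.88
Average = 11.88 / 6 = 1.98 mm
Minimum = 0.84 mm
Maximum = 2.82 mm
Range = 2.82 - 0.84 = 1.98 mm


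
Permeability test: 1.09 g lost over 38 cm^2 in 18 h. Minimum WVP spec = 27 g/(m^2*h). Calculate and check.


WVP = 15.94 g/(m^2*h)
Meets specification: No


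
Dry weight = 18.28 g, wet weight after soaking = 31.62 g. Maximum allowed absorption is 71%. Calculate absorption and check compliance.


WA = (31.62 - 18.28) / 18.28 x 100 = 73.0%
Maximum allowed: 71%
Compliant: No


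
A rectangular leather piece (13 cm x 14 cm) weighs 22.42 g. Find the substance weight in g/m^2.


1231.9 g/m^2

Area = 13 x 14 = 182 cm^2
SW = 22.42 / 182 x 10000 = 1231.9 g/m^2


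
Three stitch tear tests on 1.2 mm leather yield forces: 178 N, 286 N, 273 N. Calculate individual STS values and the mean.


STS1 = 148.3 N/mm
STS2 = 238.3 N/mm
STS3 = 227.5 N/mm
Mean = 204.7 N/mm

STS1 = 178 / 1.2 = 148.3 N/mm
STS2 = 286 / 1.2 = 238.3 N/mm
STS3 = 273 / 1.2 = 227.5 N/mm
Mean = (148.3 + 238.3 + 227.5) / 3 = 204.7 N/mm


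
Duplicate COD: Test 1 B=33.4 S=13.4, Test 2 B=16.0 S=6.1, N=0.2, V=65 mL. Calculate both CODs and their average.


COD1 = 492.3 mg/L
COD2 = 243.7 mg/L
Average = 368.0 mg/L

COD1 = (33.4 - 13.4) x 0.2 x 8000 / 65 = 492.3 mg/L
COD2 = (16.0 - 6.1) x 0.2 x 8000 / 65 = 243.7 mg/L
Average = (492.3 + 243.7) / 2 = 368.0 mg/L


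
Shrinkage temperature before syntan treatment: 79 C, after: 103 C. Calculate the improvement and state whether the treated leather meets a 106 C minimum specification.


Improvement = 24 C
Meets 106 C spec: No

Improvement = 103 - 79 = 24 C
Spec check: 103 C >= 106 C? No


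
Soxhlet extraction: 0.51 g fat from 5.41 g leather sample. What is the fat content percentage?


9.4%

Fat content = 0.51 / 5.41 x 100
Fat = 9.4%


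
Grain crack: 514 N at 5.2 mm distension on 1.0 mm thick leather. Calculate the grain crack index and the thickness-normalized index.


Crack index = 514 / 5.2 = 98.8 N/mm
Normalized = 98.8 / 1.0 = 98.8 N/mm per mm


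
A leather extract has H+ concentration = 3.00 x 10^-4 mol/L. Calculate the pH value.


pH = 3.52

pH = -log10[H+]
pH = -log10(3.00 x 10^-4) = 3.52


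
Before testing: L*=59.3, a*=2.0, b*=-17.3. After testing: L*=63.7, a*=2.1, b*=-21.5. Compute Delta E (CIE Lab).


dL = 63.7 - 59.3 = 4.4
da = 2.1 - 2.0 = 0.1
db = -21.5 - (-17.3) = -4.2
dE = sqrt((4.4)^2 + (0.1)^2 + (-4.2)^2) = 6.08


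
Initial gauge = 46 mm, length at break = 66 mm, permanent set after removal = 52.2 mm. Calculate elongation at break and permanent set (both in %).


Elongation at break = 43.5%
Permanent set = 13.5%

Elongation at break = (66 - 46) / 46 x 100 = 43.5%
Permanent set = (52.2 - 46) / 46 x 100 = 13.5%


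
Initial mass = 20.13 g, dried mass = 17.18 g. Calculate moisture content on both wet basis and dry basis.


Moisture lost = 20.13 - 17.18 = 2.95 g
Wet basis MC = 2.95 / 20.13 x 100 = 14.7%
Dry basis MC = 2.95 / 17.18 x 100 = 17.2%


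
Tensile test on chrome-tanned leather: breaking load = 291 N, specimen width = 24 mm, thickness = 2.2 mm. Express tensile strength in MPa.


Cross-section = 24 x 2.2 = 52.8 mm^2
TS = 291 / 52.8 = 5.51 MPa
(1 N/mm^2 = 1 MPa)


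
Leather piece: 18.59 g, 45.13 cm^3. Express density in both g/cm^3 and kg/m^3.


Density = 18.59 / 45.13 = 0.412 g/cm^3
Convert: 0.412 x 1000 = 412 kg/m^3


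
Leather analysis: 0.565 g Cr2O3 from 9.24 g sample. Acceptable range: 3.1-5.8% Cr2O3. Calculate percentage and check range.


Cr2O3 = 6.11%
Within range: No


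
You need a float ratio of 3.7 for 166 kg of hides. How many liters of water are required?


614.2 L

Water = hide weight x target ratio
Water = 166 x 3.7 = 614.2 L


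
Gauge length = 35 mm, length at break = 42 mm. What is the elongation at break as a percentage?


20.0%

Extension = 42 - 35 = 7 mm
Elongation = 7 / 35 x 100 = 20.0%


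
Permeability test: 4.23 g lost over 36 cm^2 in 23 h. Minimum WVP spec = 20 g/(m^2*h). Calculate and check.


WVP = 4.23 / (36 x 23) x 10000 = 51.09 g/(m^2*h)
Minimum: 20 g/(m^2*h)
Meets spec: Yes


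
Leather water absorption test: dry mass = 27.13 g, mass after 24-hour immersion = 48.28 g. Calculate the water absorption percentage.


Water absorbed = 48.28 - 27.13 = 21.15 g
WA% = 21.15 / 27.13 x 100 = 78.0%


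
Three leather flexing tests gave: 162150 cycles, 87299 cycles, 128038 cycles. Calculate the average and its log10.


Average = (162150 + 87299 + 128038) / 3 = 125829 cycles
log10(125829) = 5.10


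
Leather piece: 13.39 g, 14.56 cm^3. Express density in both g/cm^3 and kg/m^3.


Density = 13.39 / 14.56 = 0.920 g/cm^3
Convert: 0.920 x 1000 = 920 kg/m^3


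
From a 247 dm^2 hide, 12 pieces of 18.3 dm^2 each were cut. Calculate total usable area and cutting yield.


Usable area = 219.6 dm^2
Yield = 88.9%

Total usable = 12 x 18.3 = 219.6 dm^2
Yield = 219.6 / 247 x 100 = 88.9%


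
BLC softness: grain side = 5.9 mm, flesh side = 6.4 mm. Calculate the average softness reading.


Average = (5.9 + 6.4) / 2
Average = 6.15 mm


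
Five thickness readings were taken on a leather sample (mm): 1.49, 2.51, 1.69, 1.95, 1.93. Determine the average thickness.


Sum = 1.49 + 2.51 + 1.69 + 1.95 + 1.93 = 9.57
Average = 9.57 / 5 = 1.91 mm


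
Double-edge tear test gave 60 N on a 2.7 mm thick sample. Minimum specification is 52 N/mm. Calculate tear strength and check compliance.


Tear strength = 22.2 N/mm
Compliant: No


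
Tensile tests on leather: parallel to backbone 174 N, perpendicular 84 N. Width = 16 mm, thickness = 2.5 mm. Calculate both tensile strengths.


Area = 16 x 2.5 = 40.0 mm^2
TS (parallel) = 174 / 40.0 = 4.35 N/mm^2
TS (perpendicular) = 84 / 40.0 = 2.10 N/mm^2


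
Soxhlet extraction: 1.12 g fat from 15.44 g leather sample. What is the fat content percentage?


7.3%


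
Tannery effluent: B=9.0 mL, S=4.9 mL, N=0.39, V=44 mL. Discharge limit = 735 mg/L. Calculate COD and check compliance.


COD = 290.7 mg/L
Compliant: Yes

COD = (9.0 - 4.9) x 0.39 x 8000 / 44 = 290.7 mg/L
Limit: 735 mg/L
Compliant: Yes


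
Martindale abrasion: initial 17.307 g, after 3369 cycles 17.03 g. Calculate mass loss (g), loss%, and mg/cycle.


Loss = 17.307 - 17.03 = 0.277 g
Loss% = 0.277 / 17.307 x 100 = 1.60%
Rate = 0.277 / 3369 x 1000 = 0.082 mg/cycle


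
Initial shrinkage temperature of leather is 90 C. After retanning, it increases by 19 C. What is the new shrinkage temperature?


109 C

New Ts = 90 + 19 = 109 C


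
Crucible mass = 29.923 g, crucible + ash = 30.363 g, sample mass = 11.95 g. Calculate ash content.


Ash mass = 30.363 - 29.923 = 0.440 g
Ash% = 0.440 / 11.95 x 100 = 3.68%


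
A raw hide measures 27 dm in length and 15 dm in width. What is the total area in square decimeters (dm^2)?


405 dm^2

Area = length x width
Area = 27 x 15 = 405 dm^2


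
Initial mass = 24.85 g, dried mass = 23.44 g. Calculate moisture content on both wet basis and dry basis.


Wet basis = 5.7%
Dry basis = 6.0%


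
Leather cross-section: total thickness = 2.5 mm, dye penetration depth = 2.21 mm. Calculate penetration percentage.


88.4%

Penetration% = 2.21 / 2.5 x 100
Penetration = 88.4%


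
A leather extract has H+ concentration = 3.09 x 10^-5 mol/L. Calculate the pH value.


pH = -log10[H+]
pH = -log10(3.09 x 10^-5) = 4.51


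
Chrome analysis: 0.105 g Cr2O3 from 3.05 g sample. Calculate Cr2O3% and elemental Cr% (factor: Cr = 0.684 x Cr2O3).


Cr2O3% = 0.105 / 3.05 x 100 = 3.44%
Cr% = 3.44 x 0.684 = 2.35%


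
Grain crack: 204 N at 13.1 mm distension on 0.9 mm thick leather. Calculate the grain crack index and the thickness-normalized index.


Crack index = 204 / 13.1 = 15.6 N/mm
Normalized = 15.6 / 0.9 = 17.3 N/mm per mm


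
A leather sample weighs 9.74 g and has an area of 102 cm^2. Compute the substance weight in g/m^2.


Substance weight = mass / area x 10000
SW = 9.74 / 102 x 10000
SW = 954.9 g/m^2


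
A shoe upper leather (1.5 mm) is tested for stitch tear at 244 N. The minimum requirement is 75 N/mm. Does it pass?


STS = 162.7 N/mm
Passes: Yes

STS = 244 / 1.5 = 162.7 N/mm
Minimum required: 75 N/mm
Passes: Yes


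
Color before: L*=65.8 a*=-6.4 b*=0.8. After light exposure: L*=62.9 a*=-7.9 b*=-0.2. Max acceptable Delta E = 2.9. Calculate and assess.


Delta E = 3.41
Passes: No


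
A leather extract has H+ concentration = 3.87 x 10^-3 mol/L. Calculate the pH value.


pH = 2.41

pH = -log10[H+]
pH = -log10(3.87 x 10^-3) = 2.41


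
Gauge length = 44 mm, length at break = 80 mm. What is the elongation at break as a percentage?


81.8%


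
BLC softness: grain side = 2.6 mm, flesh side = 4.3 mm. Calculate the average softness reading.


Average = (2.6 + 4.3) / 2
Average = 3.45 mm


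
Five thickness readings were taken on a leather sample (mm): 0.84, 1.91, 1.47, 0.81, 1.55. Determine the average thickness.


1.32 mm


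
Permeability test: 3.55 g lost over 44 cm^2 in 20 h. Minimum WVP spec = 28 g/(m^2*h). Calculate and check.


WVP = 40.34 g/(m^2*h)
Meets specification: Yes

WVP = 3.55 / (44 x 20) x 10000 = 40.34 g/(m^2*h)
Minimum: 28 g/(m^2*h)
Meets spec: Yes


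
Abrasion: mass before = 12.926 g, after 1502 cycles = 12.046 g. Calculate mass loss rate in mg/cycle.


Mass loss = 12.926 - 12.046 = 0.880 g
Rate = 0.880 / 1502 x 1000 = 0.586 mg/cycle


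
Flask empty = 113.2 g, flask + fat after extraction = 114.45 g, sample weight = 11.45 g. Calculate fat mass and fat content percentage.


Fat mass = 1.25 g
Fat content = 10.9%


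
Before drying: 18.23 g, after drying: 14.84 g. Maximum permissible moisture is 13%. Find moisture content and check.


MC = (18.23 - 14.84) / 18.23 x 100 = 18.6%
Maximum: 13%
Acceptable: No


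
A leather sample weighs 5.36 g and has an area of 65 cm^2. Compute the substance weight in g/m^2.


824.6 g/m^2

Substance weight = mass / area x 10000
SW = 5.36 / 65 x 10000
SW = 824.6 g/m^2


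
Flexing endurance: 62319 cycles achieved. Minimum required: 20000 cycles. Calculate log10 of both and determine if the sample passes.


log10(62319) = 4.79
log10(20000) = 4.30
Passes: Yes


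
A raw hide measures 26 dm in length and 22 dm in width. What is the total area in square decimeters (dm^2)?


Area = length x width
Area = 26 x 22 = 572 dm^2


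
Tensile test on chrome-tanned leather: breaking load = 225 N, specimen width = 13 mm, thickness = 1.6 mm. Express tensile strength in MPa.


Cross-section = 13 x 1.6 = 20.8 mm^2
TS = 225 / 20.8 = 10.82 MPa
(1 N/mm^2 = 1 MPa)


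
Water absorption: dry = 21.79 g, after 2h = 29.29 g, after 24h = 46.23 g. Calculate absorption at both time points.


WA (2h) = (29.29 - 21.79) / 21.79 x 100 = 34.4%
WA (24h) = (46.23 - 21.79) / 21.79 x 100 = 112.2%


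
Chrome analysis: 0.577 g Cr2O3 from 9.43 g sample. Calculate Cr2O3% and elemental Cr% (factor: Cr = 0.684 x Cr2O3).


Cr2O3% = 0.577 / 9.43 x 100 = 6.12%
Cr% = 6.12 x 0.684 = 4.19%


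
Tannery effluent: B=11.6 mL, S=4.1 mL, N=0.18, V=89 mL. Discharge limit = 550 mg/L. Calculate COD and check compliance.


COD = (11.6 - 4.1) x 0.18 x 8000 / 89 = 121.3 mg/L
Limit: 550 mg/L
Compliant: Yes


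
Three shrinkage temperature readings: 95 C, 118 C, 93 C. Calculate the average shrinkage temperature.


102.0 C


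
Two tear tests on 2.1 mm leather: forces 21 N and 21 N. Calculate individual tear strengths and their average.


Tear 1 = 10.0 N/mm
Tear 2 = 10.0 N/mm
Average = 10.0 N/mm


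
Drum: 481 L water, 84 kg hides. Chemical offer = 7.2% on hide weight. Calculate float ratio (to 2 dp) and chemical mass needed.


Float ratio = 5.73
Chemical needed = 6.048 kg

Float ratio = 481 / 84 = 5.73
Chemical = 84 x 7.2 / 100 = 6.048 kg


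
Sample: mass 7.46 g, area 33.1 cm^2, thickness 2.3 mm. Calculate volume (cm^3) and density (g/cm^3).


Thickness in cm = 2.3 / 10 = 0.23 cm
Volume = 33.1 x 0.23 = 7.613 cm^3
Density = 7.46 / 7.613 = 0.980 g/cm^3


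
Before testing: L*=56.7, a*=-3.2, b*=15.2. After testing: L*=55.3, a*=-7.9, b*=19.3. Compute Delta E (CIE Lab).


Delta E = 6.39

dL = 55.3 - 56.7 = -1.4
da = -7.9 - (-3.2) = -4.7
db = 19.3 - 15.2 = 4.1
dE = sqrt((-1.4)^2 + (-4.7)^2 + (4.1)^2) = 6.39


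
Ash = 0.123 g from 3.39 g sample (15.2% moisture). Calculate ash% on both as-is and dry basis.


As-is ash = 3.63%
Dry-basis ash = 4.28%

As-is ash% = 0.123 / 3.39 x 100 = 3.63%
Dry mass = 3.39 x (100 - 15.2) / 100 = 2.87472 g
Dry-basis ash% = 0.123 / 2.87472 x 100 = 4.28%


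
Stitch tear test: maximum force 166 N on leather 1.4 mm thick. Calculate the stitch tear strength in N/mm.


118.6 N/mm


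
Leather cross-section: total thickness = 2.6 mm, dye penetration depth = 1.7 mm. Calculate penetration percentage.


Penetration% = 1.7 / 2.6 x 100
Penetration = 65.4%


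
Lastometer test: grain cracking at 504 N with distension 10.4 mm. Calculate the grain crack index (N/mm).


48.5 N/mm


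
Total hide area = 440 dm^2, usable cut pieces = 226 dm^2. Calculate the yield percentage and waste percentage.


Yield = 51.4%
Waste = 48.6%

Yield = 226 / 440 x 100 = 51.4%
Waste = 440 - 226 = 214 dm^2
Waste% = 100 - 51.4 = 48.6%


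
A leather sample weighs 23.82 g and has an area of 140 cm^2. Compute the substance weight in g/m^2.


Substance weight = mass / area x 10000
SW = 23.82 / 140 x 10000
SW = 1701.4 g/m^2


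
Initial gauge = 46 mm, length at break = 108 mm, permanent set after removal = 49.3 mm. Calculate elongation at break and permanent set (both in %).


Elongation at break = 134.8%
Permanent set = 7.2%


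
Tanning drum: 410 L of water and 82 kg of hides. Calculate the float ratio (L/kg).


Float ratio = water / hide weight
Ratio = 410 / 82 = 5.0


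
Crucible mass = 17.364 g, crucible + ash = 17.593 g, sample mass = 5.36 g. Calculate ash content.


Ash mass = 0.229 g
Ash content = 4.27%


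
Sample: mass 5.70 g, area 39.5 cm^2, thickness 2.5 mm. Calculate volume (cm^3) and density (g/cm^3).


Volume = 9.875 cm^3
Density = 0.577 g/cm^3

Thickness in cm = 2.5 / 10 = 0.25 cm
Volume = 39.5 x 0.25 = 9.875 cm^3
Density = 5.70 / 9.875 = 0.577 g/cm^3


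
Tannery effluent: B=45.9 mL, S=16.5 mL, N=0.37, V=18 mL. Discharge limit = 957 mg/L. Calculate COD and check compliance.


COD = 4834.7 mg/L
Compliant: No

COD = (45.9 - 16.5) x 0.37 x 8000 / 18 = 4834.7 mg/L
Limit: 957 mg/L
Compliant: No


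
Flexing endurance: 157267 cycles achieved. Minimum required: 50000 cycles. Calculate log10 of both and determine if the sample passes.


log10(157267) = 5.20
log10(50000) = 4.70
Passes: Yes


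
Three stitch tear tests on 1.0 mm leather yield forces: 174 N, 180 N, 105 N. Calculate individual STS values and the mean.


STS1 = 174.0 N/mm
STS2 = 180.0 N/mm
STS3 = 105.0 N/mm
Mean = 153.0 N/mm

STS1 = 174 / 1.0 = 174.0 N/mm
STS2 = 180 / 1.0 = 180.0 N/mm
STS3 = 105 / 1.0 = 105.0 N/mm
Mean = (174.0 + 180.0 + 105.0) / 3 = 153.0 N/mm


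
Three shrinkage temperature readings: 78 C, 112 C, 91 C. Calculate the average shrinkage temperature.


Average = (78 + 112 + 91) / 3
Average = 281 / 3 = 93.7 C


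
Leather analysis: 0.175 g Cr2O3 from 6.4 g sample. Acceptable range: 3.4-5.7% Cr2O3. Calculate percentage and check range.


Cr2O3 = 2.73%
Within range: No

Cr2O3% = 0.175 / 6.4 x 100 = 2.73%
Acceptable range: 3.4 to 5.7%
Within range: No


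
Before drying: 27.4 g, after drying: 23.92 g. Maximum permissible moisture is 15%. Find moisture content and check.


Moisture content = 12.7%
Acceptable: Yes

MC = (27.4 - 23.92) / 27.4 x 100 = 12.7%
Maximum: 15%
Acceptable: Yes


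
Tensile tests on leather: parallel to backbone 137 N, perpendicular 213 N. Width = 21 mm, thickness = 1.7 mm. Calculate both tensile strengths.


Parallel = 3.84 N/mm^2
Perpendicular = 5.97 N/mm^2

Area = 21 x 1.7 = 35.7 mm^2
TS (parallel) = 137 / 35.7 = 3.84 N/mm^2
TS (perpendicular) = 213 / 35.7 = 5.97 N/mm^2


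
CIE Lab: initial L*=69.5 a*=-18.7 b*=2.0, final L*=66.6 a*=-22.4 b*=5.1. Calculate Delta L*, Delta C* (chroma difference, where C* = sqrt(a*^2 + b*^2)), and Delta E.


Delta L* = -2.9
Delta C* = 4.17
Delta E = 5.63


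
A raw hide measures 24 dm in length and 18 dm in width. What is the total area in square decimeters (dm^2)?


432 dm^2

Area = length x width
Area = 24 x 18 = 432 dm^2


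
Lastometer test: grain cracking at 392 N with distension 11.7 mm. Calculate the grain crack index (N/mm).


Grain crack index = force / distension
Index = 392 / 11.7 = 33.5 N/mm


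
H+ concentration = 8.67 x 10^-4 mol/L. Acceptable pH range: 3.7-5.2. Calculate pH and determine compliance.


pH = -log10(8.67 x 10^-4) = 3.06
Range: 3.7 to 5.2
Compliant: No


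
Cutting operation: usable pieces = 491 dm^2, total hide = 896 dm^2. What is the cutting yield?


54.8%

Yield = usable / total x 100
Yield = 491 / 896 x 100 = 54.8%


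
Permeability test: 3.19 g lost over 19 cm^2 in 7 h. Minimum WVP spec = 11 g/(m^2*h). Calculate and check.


WVP = 239.85 g/(m^2*h)
Meets specification: Yes


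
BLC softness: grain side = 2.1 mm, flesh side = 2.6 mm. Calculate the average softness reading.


Average = (2.1 + 2.6) / 2
Average = 2.35 mm


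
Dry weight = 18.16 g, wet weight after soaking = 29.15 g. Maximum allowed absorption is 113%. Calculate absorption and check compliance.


Absorption = 60.5%
Compliant: Yes

WA = (29.15 - 18.16) / 18.16 x 100 = 60.5%
Maximum allowed: 113%
Compliant: Yes


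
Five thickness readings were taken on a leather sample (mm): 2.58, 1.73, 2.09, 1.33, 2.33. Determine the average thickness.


2.01 mm


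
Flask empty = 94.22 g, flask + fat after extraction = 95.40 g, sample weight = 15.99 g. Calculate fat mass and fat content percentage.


Fat mass = 1.18 g
Fat content = 7.4%

Fat mass = 95.40 - 94.22 = 1.18 g
Fat% = 1.18 / 15.99 x 100 = 7.4%


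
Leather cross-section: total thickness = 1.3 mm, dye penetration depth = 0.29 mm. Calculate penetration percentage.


22.3%

Penetration% = 0.29 / 1.3 x 100
Penetration = 22.3%


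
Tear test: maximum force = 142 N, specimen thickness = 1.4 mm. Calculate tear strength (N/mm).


Tear strength = force / thickness
Tear = 142 / 1.4 = 101.4 N/mm


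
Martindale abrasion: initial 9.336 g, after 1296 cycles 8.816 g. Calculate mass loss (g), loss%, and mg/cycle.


Mass loss = 0.520 g
Loss = 5.57%
Rate = 0.401 mg/cycle


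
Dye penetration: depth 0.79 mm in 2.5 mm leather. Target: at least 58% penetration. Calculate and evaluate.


Penetration = 0.79 / 2.5 x 100 = 31.6%
Target: 58%
Meets target: No


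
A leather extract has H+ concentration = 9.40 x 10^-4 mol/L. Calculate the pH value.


pH = -log10[H+]
pH = -log10(9.40 x 10^-4) = 3.03


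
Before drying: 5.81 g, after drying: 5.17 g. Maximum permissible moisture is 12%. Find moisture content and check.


MC = (5.81 - 5.17) / 5.81 x 100 = 11.0%
Maximum: 12%
Acceptable: Yes


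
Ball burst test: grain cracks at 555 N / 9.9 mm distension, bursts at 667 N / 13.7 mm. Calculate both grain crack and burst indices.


Crack index = 56.1 N/mm
Burst index = 48.7 N/mm


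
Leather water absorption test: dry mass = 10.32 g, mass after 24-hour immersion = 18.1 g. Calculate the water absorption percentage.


75.4%

Water absorbed = 18.1 - 10.32 = 7.78 g
WA% = 7.78 / 10.32 x 100 = 75.4%


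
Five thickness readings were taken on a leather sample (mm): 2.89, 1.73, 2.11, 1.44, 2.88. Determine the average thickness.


2.21 mm

Sum = 2.89 + 1.73 + 2.11 + 1.44 + 2.88 = 11.05
Average = 11.05 / 5 = 2.21 mm


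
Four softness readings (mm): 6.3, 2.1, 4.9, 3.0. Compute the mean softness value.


4.08 mm

Sum = 6.3 + 2.1 + 4.9 + 3.0
Mean = 16.3 / 4 = 4.08 mm


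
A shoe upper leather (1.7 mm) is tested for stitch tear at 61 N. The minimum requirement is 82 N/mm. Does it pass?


STS = 61 / 1.7 = 35.9 N/mm
Minimum required: 82 N/mm
Passes: No


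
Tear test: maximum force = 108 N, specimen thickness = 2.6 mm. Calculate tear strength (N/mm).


41.5 N/mm

Tear strength = force / thickness
Tear = 108 / 2.6 = 41.5 N/mm


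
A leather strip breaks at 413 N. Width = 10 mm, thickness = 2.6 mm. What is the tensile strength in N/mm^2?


15.88 N/mm^2

Cross-sectional area = 10 x 2.6 = 26.0 mm^2
Tensile strength = 413 / 26.0 = 15.88 N/mm^2


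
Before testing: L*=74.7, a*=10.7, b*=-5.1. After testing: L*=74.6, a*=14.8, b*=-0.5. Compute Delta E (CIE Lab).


dL = 74.6 - 74.7 = -0.1
da = 14.8 - 10.7 = 4.1
db = -0.5 - (-5.1) = 4.6
dE = sqrt((-0.1)^2 + (4.1)^2 + (4.6)^2) = 6.16


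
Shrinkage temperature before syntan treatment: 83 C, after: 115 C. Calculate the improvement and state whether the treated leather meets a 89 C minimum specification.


Improvement = 32 C
Meets 89 C spec: Yes


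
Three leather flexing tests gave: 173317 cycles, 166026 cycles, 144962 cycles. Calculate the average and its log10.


Average = (173317 + 166026 + 144962) / 3 = 161435 cycles
log10(161435) = 5.21


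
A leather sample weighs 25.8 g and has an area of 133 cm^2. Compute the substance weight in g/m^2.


Substance weight = mass / area x 10000
SW = 25.8 / 133 x 10000
SW = 1939.8 g/m^2


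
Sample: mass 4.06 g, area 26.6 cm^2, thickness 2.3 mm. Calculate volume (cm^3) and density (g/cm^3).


Thickness in cm = 2.3 / 10 = 0.23 cm
Volume = 26.6 x 0.23 = 6.118 cm^3
Density = 4.06 / 6.118 = 0.664 g/cm^3


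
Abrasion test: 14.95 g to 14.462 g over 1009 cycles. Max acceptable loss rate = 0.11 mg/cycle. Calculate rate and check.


Loss = 14.95 - 14.462 = 0.488 g
Rate = 0.488 g / 1009 cycles x 1000 = 0.484 mg/cycle
Max = 0.11 mg/cycle
Passes: No


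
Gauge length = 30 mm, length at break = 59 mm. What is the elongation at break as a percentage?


Extension = 59 - 30 = 29 mm
Elongation = 29 / 30 x 100 = 96.7%


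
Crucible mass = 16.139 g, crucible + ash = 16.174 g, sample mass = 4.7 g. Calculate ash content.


Ash mass = 0.035 g
Ash content = 0.74%


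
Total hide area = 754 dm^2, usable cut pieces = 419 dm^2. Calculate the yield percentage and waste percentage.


Yield = 55.6%
Waste = 44.4%


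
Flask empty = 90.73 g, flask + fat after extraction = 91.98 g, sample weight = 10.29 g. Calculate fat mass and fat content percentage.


Fat mass = 91.98 - 90.73 = 1.25 g
Fat% = 1.25 / 10.29 x 100 = 12.1%


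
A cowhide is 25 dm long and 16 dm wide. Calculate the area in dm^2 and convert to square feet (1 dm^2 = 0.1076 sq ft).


400 dm^2
43.04 sq ft

Area = 25 x 16 = 400 dm^2
Conversion: 400 x 0.1076 = 43.04 sq ft


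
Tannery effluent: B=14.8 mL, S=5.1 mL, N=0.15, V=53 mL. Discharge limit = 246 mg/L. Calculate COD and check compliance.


COD = (14.8 - 5.1) x 0.15 x 8000 / 53 = 219.6 mg/L
Limit: 246 mg/L
Compliant: Yes


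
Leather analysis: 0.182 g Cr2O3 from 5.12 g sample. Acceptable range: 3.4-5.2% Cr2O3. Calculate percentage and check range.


Cr2O3% = 0.182 / 5.12 x 100 = 3.55%
Acceptable range: 3.4 to 5.2%
Within range: Yes


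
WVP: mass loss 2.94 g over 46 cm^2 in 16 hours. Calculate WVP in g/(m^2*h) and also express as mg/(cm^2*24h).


WVP = 39.95 g/(m^2*h)
Daily rate = 95.87 mg/(cm^2*24h)


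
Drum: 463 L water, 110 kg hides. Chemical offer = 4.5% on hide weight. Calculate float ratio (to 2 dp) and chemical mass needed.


Float ratio = 463 / 110 = 4.21
Chemical = 110 x 4.5 / 100 = 4.95 kg


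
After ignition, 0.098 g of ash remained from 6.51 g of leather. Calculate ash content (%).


1.51%

Ash% = 0.098 / 6.51 x 100
Ash% = 1.51%


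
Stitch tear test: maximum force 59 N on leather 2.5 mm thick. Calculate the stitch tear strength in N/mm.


23.6 N/mm


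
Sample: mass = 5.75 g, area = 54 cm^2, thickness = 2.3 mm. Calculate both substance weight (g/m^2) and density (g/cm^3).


SW = 5.75 / 54 x 10000 = 1064.8 g/m^2
Volume = 54 x 2.3 / 10 = 12.42 cm^3
Density = 5.75 / 12.42 = 0.463 g/cm^3


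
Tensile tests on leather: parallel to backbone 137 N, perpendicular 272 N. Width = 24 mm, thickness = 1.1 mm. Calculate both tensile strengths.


Area = 24 x 1.1 = 26.4 mm^2
TS (parallel) = 137 / 26.4 = 5.19 N/mm^2
TS (perpendicular) = 272 / 26.4 = 10.30 N/mm^2


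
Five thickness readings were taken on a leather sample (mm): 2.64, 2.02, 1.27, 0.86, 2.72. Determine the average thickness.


1.90 mm

Sum = 2.64 + 2.02 + 1.27 + 0.86 + 2.72 = 9.51
Average = 9.51 / 5 = 1.90 mm


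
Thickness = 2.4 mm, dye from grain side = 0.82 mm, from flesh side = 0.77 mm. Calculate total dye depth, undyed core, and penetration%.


Total dyed = 1.59 mm
Undyed core = 0.81 mm
Penetration = 66.3%


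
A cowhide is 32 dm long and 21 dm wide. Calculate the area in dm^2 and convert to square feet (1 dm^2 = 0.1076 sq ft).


672 dm^2
72.31 sq ft

Area = 32 x 21 = 672 dm^2
Conversion: 672 x 0.1076 = 72.31 sq ft


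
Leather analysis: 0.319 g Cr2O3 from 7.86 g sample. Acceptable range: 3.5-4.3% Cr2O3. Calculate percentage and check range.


Cr2O3 = 4.06%
Within range: Yes

Cr2O3% = 0.319 / 7.86 x 100 = 4.06%
Acceptable range: 3.5 to 4.3%
Within range: Yes


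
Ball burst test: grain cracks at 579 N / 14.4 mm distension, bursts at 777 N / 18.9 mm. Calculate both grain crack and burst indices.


Crack index = 40.2 N/mm
Burst index = 41.1 N/mm


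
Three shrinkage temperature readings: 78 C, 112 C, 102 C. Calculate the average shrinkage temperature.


97.3 C

Average = (78 + 112 + 102) / 3
Average = 292 / 3 = 97.3 C


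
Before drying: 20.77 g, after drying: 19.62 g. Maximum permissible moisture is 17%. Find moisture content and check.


Moisture content = 5.5%
Acceptable: Yes

MC = (20.77 - 19.62) / 20.77 x 100 = 5.5%
Maximum: 17%
Acceptable: Yes


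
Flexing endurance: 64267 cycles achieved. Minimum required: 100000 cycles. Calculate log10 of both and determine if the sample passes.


Achieved: log10 = 4.81
Required: log10 = 5.00
Passes: No

log10(64267) = 4.81
log10(100000) = 5.00
Passes: No


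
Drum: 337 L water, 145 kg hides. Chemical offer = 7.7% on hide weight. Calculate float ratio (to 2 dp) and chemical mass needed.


Float ratio = 2.32
Chemical needed = 11.165 kg

Float ratio = 337 / 145 = 2.32
Chemical = 145 x 7.7 / 100 = 11.165 kg


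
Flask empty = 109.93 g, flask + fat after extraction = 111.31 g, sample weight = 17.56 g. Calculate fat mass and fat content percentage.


Fat mass = 1.38 g
Fat content = 7.9%

Fat mass = 111.31 - 109.93 = 1.38 g
Fat% = 1.38 / 17.56 x 100 = 7.9%


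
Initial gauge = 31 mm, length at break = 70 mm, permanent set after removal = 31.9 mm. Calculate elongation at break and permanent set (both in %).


Elongation at break = (70 - 31) / 31 x 100 = 125.8%
Permanent set = (31.9 - 31) / 31 x 100 = 2.9%
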